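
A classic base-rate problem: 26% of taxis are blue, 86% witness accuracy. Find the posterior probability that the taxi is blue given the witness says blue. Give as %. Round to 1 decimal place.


P(blue | says blue) = P(says blue | blue)*P(blue) / [P(says blue | blue)*P(blue) + P(says blue | not blue)*P(not blue)]
Numerator = 0.86 * 0.26 = 0.2236
False identification = 0.14 * 0.74 = 0.1036
P = 0.2236 / (0.2236 + 0.1036)
= 0.2236 / 0.3272
As percentage = 68.3


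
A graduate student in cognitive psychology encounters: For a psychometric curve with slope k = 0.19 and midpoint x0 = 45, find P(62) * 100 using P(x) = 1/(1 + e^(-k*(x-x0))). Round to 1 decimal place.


P(x) = 1/(1 + e^(-0.19*(62 - 45)))
Exponent = -0.19 * 17 = -3.23
e^(-3.23) = 0.039557
P = 1/(1 + 0.039557) = 0.961948
Percentage = 96.2


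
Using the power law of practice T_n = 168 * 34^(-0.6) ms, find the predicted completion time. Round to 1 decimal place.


T_n = 168 * 34^(-0.6)
34^(-0.6) = 0.120535
T_n = 168 * 0.120535
= 20.2 ms


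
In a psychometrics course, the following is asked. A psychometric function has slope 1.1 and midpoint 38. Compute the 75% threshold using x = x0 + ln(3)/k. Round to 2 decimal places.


At P = 0.75: 0.75 = 1/(1 + e^(-k*(x-x0)))
Solving: e^(-k*(x-x0)) = 1/3
x = x0 + ln(3)/k
ln(3) = 1.0986
x = 38 + 1.0986/1.1
= 38 + 0.9987
= 39.00


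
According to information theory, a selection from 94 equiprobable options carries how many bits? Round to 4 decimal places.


H = log2(n)
H = log2(94)
= 6.5546


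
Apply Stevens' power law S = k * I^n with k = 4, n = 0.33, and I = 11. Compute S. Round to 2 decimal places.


S = 4 * 11^0.33
11^0.33 = 2.2063
S = 4 * 2.2063
= 8.83


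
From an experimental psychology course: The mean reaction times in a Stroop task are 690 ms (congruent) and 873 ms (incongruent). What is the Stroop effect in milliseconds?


Stroop effect = RT(incongruent) - RT(congruent)
= 873 - 690
= 183 ms


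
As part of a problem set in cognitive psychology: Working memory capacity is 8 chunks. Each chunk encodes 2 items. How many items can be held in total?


Total items = chunks * items_per_chunk
= 8 * 2
= 16


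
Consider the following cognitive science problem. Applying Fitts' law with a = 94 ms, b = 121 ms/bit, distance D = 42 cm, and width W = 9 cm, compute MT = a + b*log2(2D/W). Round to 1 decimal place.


MT = 94 + 121 * log2(2*42/9)
2D/W = 9.333333
log2(9.333333) = 3.2224
MT = 94 + 121 * 3.2224
= 483.9 ms


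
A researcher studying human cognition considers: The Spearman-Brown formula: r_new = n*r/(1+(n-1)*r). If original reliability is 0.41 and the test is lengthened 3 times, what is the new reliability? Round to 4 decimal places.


r_new = n*r / (1 + (n-1)*r)
Numerator = 3 * 0.41 = 1.23
Denominator = 1 + 2 * 0.41 = 1.82
r_new = 1.23 / 1.82
= 0.6758


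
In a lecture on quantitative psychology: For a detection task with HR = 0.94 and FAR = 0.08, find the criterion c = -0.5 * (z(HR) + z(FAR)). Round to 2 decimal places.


c = -0.5 * (z(HR) + z(FAR))
z(0.94) = 1.5548
z(0.08) = -1.4051
c = -0.5 * (1.5548 + -1.4051)
= -0.5 * 0.1497
= -0.07


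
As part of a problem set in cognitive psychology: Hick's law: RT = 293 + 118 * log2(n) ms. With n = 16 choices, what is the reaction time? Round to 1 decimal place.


RT = 293 + 118 * log2(16)
log2(16) = 4.0
RT = 293 + 118 * 4.0
= 293 + 472.0
= 765.0 ms


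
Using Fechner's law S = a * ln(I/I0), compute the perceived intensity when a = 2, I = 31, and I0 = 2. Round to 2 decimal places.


S = 2 * ln(31/2)
I/I0 = 15.5
ln(15.5) = 2.7408
S = 2 * 2.7408
= 5.48


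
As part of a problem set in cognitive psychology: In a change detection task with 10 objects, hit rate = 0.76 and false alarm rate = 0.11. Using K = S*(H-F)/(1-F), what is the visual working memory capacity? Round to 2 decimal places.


K = S * (H - F) / (1 - F)
H - F = 0.65
1 - F = 0.89
K = 10 * 0.65 / 0.89
= 7.30


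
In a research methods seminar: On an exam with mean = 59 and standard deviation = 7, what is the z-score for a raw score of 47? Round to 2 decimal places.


z = (X - mu) / sigma
= (47 - 59) / 7
= -12 / 7
= -1.71


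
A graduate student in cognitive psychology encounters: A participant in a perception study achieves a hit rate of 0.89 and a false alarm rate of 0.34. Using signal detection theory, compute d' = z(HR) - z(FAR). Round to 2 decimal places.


d' = z(HR) - z(FAR)
z(0.89) = 1.2265
z(0.34) = -0.4125
d' = 1.2265 - -0.4125
= 1.64


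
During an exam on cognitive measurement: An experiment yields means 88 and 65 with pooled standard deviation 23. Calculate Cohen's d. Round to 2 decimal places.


Cohen's d = (M1 - M2) / S_pooled
= (88 - 65) / 23
= 23 / 23
= 1.00


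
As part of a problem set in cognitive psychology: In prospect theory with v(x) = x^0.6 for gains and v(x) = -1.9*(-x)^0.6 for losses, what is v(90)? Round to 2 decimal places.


Since x = 90 >= 0, use v(x) = x^0.6
90^0.6 = 14.878
v(90) = 14.88


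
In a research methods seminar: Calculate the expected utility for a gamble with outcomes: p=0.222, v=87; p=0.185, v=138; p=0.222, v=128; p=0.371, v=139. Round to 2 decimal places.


EU = sum(p_i * v_i)
0.222 * 87 = 19.314
0.185 * 138 = 25.53
0.222 * 128 = 28.416
0.371 * 139 = 51.569
EU = 19.314 + 25.53 + 28.416 + 51.569
= 124.83


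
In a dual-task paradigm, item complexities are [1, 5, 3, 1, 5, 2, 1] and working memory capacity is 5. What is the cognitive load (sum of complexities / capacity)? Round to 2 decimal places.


Total complexity = 1 + 5 + 3 + 1 + 5 + 2 + 1 = 18
Load = total / capacity = 18 / 5
= 3.60


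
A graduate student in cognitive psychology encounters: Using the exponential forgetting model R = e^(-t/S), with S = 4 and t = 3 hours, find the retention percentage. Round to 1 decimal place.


R = e^(-t/S)
-t/S = -3/4 = -0.75
R = e^(-0.75) = 0.472367
Percentage = 0.472367 * 100
= 47.2


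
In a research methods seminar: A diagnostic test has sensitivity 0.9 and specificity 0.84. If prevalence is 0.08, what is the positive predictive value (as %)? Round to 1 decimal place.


PPV = (sens * prev) / (sens * prev + (1-spec) * (1-prev))
Numerator = 0.9 * 0.08 = 0.072
P(positive and no disease) = (1 - spec) * (1 - prev) = (1 - 0.84) * (1 - 0.08) = 0.1472
Denominator = 0.072 + 0.1472 = 0.2192
PPV = 0.072 / 0.2192 = 0.328467
As percentage = 32.8


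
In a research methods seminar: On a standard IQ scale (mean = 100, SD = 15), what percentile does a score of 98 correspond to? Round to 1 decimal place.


z = (IQ - mean) / SD
z = (98 - 100) / 15 = -0.1333
Percentile = Phi(-0.1333) * 100
Phi(-0.1333) = 0.446978
= 44.7


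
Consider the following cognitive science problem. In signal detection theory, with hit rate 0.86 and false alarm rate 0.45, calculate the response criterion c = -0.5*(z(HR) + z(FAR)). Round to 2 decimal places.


c = -0.5 * (z(HR) + z(FAR))
z(0.86) = 1.0803
z(0.45) = -0.1257
c = -0.5 * (1.0803 + -0.1257)
= -0.5 * 0.9546
= -0.48


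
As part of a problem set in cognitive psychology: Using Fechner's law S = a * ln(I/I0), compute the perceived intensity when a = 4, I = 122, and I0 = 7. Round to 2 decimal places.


S = 4 * ln(122/7)
I/I0 = 17.428571
ln(17.428571) = 2.8581
S = 4 * 2.8581
= 11.43


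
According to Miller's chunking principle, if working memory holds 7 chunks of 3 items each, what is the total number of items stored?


Total items = chunks * items_per_chunk
= 7 * 3
= 21


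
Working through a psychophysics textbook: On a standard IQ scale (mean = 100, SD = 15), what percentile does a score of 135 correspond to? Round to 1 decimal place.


z = (IQ - mean) / SD
z = (135 - 100) / 15 = 2.3333
Percentile = Phi(2.3333) * 100
Phi(2.3333) = 0.990184
= 99.0


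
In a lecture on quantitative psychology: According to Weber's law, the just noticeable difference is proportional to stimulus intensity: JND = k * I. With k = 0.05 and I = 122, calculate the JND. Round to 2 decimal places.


JND = k * I
JND = 0.05 * 122
= 6.10


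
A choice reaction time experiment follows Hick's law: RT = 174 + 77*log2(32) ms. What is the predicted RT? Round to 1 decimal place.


RT = 174 + 77 * log2(32)
log2(32) = 5.0
RT = 174 + 77 * 5.0
= 174 + 385.0
= 559.0 ms


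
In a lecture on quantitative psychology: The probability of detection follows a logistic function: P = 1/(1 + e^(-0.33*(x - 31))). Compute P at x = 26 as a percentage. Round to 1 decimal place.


P(x) = 1/(1 + e^(-0.33*(26 - 31)))
Exponent = -0.33 * -5 = 1.65
e^(1.65) = 5.20698
P = 1/(1 + 5.20698) = 0.161109
Percentage = 16.1


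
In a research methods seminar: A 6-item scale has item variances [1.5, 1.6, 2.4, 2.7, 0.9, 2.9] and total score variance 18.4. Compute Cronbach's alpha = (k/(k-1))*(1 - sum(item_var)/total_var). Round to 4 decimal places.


alpha = (k/(k-1)) * (1 - sum(s_i^2)/s_total^2)
sum(item variances) = 12.0
k/(k-1) = 6/5 = 1.2
1 - 12.0/18.4 = 1 - 0.652174 = 0.347826
alpha = 1.2 * 0.347826
= 0.4174


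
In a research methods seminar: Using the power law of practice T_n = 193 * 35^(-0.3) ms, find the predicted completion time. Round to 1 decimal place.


T_n = 193 * 35^(-0.3)
35^(-0.3) = 0.344175
T_n = 193 * 0.344175
= 66.4 ms


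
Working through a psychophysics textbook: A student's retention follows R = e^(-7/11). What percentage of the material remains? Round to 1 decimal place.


R = e^(-t/S)
-t/S = -7/11 = -0.636364
R = e^(-0.636364) = 0.529213
Percentage = 0.529213 * 100
= 52.9


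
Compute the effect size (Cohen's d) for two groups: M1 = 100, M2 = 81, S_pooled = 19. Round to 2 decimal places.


Cohen's d = (M1 - M2) / S_pooled
= (100 - 81) / 19
= 19 / 19
= 1.00


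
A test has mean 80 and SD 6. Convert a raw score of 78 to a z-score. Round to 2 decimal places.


z = (X - mu) / sigma
= (78 - 80) / 6
= -2 / 6
= -0.33


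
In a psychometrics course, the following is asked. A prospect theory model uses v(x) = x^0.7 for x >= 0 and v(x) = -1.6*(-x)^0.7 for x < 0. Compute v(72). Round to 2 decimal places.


Since x = 72 >= 0, use v(x) = x^0.7
72^0.7 = 19.9587
v(72) = 19.96


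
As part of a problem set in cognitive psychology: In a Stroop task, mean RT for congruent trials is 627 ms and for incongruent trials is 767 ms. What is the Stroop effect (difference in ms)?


Stroop effect = RT(incongruent) - RT(congruent)
= 767 - 627
= 140 ms


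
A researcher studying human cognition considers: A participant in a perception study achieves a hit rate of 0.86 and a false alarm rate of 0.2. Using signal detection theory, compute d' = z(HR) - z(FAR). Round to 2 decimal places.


d' = z(HR) - z(FAR)
z(0.86) = 1.0803
z(0.2) = -0.8416
d' = 1.0803 - -0.8416
= 1.92


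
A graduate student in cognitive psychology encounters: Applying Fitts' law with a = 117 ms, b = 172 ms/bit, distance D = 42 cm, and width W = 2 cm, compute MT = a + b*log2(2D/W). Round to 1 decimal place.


MT = 117 + 172 * log2(2*42/2)
2D/W = 42.0
log2(42.0) = 5.3923
MT = 117 + 172 * 5.3923
= 1044.5 ms


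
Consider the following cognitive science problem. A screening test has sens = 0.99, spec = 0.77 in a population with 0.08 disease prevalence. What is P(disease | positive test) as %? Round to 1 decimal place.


PPV = (sens * prev) / (sens * prev + (1-spec) * (1-prev))
Numerator = 0.99 * 0.08 = 0.0792
P(positive and no disease) = (1 - spec) * (1 - prev) = (1 - 0.77) * (1 - 0.08) = 0.2116
Denominator = 0.0792 + 0.2116 = 0.2908
PPV = 0.0792 / 0.2908 = 0.272352
As percentage = 27.2


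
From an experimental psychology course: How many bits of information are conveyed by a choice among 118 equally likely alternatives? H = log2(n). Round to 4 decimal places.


H = log2(n)
H = log2(118)
= 6.8826


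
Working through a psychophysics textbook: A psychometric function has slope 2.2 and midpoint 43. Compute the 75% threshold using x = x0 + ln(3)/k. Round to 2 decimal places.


At P = 0.75: 0.75 = 1/(1 + e^(-k*(x-x0)))
Solving: e^(-k*(x-x0)) = 1/3
x = x0 + ln(3)/k
ln(3) = 1.0986
x = 43 + 1.0986/2.2
= 43 + 0.4994
= 43.50


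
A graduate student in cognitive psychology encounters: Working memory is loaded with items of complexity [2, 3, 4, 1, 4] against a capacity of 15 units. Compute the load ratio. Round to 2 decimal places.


Total complexity = 2 + 3 + 4 + 1 + 4 = 14
Load = total / capacity = 14 / 15
= 0.93


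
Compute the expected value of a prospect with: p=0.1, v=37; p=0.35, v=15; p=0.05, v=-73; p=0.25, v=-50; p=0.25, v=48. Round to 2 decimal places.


EU = sum(p_i * v_i)
0.1 * 37 = 3.7
0.35 * 15 = 5.25
0.05 * -73 = -3.65
0.25 * -50 = -12.5
0.25 * 48 = 12.0
EU = 3.7 + 5.25 + -3.65 + -12.5 + 12.0
= 4.80


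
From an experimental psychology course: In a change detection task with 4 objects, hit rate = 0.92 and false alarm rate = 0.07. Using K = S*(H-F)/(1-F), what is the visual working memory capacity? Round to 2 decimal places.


K = S * (H - F) / (1 - F)
H - F = 0.85
1 - F = 0.93
K = 4 * 0.85 / 0.93
= 3.66


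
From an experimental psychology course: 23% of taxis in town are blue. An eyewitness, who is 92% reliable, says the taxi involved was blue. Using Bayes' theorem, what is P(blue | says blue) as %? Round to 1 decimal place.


P(blue | says blue) = P(says blue | blue)*P(blue) / [P(says blue | blue)*P(blue) + P(says blue | not blue)*P(not blue)]
Numerator = 0.92 * 0.23 = 0.2116
False identification = 0.08 * 0.77 = 0.0616
P = 0.2116 / (0.2116 + 0.0616)
= 0.2116 / 0.2732
As percentage = 77.5


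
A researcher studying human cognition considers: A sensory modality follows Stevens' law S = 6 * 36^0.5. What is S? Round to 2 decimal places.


S = 6 * 36^0.5
36^0.5 = 6.0
S = 6 * 6.0
= 36.00


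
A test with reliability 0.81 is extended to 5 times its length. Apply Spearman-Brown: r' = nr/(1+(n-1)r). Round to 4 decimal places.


r_new = n*r / (1 + (n-1)*r)
Numerator = 5 * 0.81 = 4.05
Denominator = 1 + 4 * 0.81 = 4.24
r_new = 4.05 / 4.24
= 0.9552


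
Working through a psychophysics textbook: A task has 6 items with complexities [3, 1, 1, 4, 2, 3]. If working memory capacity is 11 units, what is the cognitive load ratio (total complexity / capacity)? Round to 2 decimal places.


Total complexity = 3 + 1 + 1 + 4 + 2 + 3 = 14
Load = total / capacity = 14 / 11
= 1.27


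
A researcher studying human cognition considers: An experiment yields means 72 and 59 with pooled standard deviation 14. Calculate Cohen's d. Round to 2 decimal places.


Cohen's d = (M1 - M2) / S_pooled
= (72 - 59) / 14
= 13 / 14
= 0.93


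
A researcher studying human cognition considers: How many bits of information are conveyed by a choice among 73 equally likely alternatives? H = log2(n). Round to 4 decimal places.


H = log2(n)
H = log2(73)
= 6.1898


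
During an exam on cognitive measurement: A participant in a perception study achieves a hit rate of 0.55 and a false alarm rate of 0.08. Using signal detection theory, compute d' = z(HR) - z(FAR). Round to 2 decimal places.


d' = z(HR) - z(FAR)
z(0.55) = 0.1257
z(0.08) = -1.4051
d' = 0.1257 - -1.4051
= 1.53


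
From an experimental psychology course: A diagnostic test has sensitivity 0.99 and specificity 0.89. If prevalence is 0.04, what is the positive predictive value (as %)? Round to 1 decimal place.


PPV = (sens * prev) / (sens * prev + (1-spec) * (1-prev))
Numerator = 0.99 * 0.04 = 0.0396
P(positive and no disease) = (1 - spec) * (1 - prev) = (1 - 0.89) * (1 - 0.04) = 0.1056
Denominator = 0.0396 + 0.1056 = 0.1452
PPV = 0.0396 / 0.1452 = 0.272727
As percentage = 27.3


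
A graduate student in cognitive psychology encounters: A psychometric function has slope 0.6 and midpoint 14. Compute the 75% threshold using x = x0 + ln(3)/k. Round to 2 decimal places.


At P = 0.75: 0.75 = 1/(1 + e^(-k*(x-x0)))
Solving: e^(-k*(x-x0)) = 1/3
x = x0 + ln(3)/k
ln(3) = 1.0986
x = 14 + 1.0986/0.6
= 14 + 1.831
= 15.83


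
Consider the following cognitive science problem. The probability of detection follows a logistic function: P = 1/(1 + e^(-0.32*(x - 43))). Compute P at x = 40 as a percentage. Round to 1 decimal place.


P(x) = 1/(1 + e^(-0.32*(40 - 43)))
Exponent = -0.32 * -3 = 0.96
e^(0.96) = 2.611696
P = 1/(1 + 2.611696) = 0.276878
Percentage = 27.7


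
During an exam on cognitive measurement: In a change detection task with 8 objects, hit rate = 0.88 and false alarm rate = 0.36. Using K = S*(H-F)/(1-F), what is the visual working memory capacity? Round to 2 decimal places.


K = S * (H - F) / (1 - F)
H - F = 0.52
1 - F = 0.64
K = 8 * 0.52 / 0.64
= 6.50


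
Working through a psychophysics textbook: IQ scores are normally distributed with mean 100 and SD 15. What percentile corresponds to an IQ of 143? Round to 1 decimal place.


z = (IQ - mean) / SD
z = (143 - 100) / 15 = 2.8667
Percentile = Phi(2.8667) * 100
Phi(2.8667) = 0.997926
= 99.8


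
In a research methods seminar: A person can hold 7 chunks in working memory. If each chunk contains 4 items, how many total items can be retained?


Total items = chunks * items_per_chunk
= 7 * 4
= 28


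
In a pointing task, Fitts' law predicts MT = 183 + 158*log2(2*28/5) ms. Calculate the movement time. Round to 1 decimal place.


MT = 183 + 158 * log2(2*28/5)
2D/W = 11.2
log2(11.2) = 3.4854
MT = 183 + 158 * 3.4854
= 733.7 ms


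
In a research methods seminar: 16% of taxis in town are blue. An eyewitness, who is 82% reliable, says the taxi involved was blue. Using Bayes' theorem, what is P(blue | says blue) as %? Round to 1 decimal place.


P(blue | says blue) = P(says blue | blue)*P(blue) / [P(says blue | blue)*P(blue) + P(says blue | not blue)*P(not blue)]
Numerator = 0.82 * 0.16 = 0.1312
False identification = 0.18 * 0.84 = 0.1512
P = 0.1312 / (0.1312 + 0.1512)
= 0.1312 / 0.2824
As percentage = 46.5


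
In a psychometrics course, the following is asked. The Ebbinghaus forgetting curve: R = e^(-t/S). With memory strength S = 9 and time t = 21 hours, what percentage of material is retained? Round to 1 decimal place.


R = e^(-t/S)
-t/S = -21/9 = -2.333333
R = e^(-2.333333) = 0.096972
Percentage = 0.096972 * 100
= 9.7


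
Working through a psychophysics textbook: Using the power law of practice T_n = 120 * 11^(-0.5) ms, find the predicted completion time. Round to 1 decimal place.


T_n = 120 * 11^(-0.5)
11^(-0.5) = 0.301511
T_n = 120 * 0.301511
= 36.2 ms


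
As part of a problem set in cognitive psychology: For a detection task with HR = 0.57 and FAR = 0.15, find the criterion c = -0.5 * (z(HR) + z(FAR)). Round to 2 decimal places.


c = -0.5 * (z(HR) + z(FAR))
z(0.57) = 0.1764
z(0.15) = -1.0364
c = -0.5 * (0.1764 + -1.0364)
= -0.5 * -0.86
= 0.43


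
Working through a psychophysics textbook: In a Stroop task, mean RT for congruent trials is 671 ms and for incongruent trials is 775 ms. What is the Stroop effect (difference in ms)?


Stroop effect = RT(incongruent) - RT(congruent)
= 775 - 671
= 104 ms


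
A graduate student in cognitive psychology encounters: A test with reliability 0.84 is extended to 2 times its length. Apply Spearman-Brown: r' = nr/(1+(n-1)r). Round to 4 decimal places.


r_new = n*r / (1 + (n-1)*r)
Numerator = 2 * 0.84 = 1.68
Denominator = 1 + 1 * 0.84 = 1.84
r_new = 1.68 / 1.84
= 0.9130


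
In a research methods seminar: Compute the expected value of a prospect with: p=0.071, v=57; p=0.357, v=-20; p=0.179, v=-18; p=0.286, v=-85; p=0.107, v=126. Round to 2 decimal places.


EU = sum(p_i * v_i)
0.071 * 57 = 4.047
0.357 * -20 = -7.14
0.179 * -18 = -3.222
0.286 * -85 = -24.31
0.107 * 126 = 13.482
EU = 4.047 + -7.14 + -3.222 + -24.31 + 13.482
= -17.14


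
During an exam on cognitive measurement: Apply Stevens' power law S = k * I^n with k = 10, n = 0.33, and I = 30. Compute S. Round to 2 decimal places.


S = 10 * 30^0.33
30^0.33 = 3.0722
S = 10 * 3.0722
= 30.72


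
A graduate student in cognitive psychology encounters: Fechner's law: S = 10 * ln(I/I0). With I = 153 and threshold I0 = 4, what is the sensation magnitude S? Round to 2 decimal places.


S = 10 * ln(153/4)
I/I0 = 38.25
ln(38.25) = 3.6441
S = 10 * 3.6441
= 36.44


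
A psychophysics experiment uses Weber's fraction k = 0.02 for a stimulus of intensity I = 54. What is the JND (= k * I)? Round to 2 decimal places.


JND = k * I
JND = 0.02 * 54
= 1.08


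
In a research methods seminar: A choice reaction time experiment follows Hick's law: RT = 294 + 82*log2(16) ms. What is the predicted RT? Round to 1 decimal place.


RT = 294 + 82 * log2(16)
log2(16) = 4.0
RT = 294 + 82 * 4.0
= 294 + 328.0
= 622.0 ms


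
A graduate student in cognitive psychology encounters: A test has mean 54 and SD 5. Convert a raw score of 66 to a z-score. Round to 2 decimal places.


z = (X - mu) / sigma
= (66 - 54) / 5
= 12 / 5
= 2.40


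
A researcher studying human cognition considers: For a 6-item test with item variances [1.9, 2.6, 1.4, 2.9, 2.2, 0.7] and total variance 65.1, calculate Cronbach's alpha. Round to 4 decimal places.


alpha = (k/(k-1)) * (1 - sum(s_i^2)/s_total^2)
sum(item variances) = 11.7
k/(k-1) = 6/5 = 1.2
1 - 11.7/65.1 = 1 - 0.179724 = 0.820276
alpha = 1.2 * 0.820276
= 0.9843


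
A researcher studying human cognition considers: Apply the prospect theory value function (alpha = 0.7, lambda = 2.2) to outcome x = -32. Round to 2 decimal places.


Since x = -32 < 0, use v(x) = -lambda*(-x)^alpha
(-x) = 32
32^0.7 = 11.3137
v(-32) = -2.2 * 11.3137
= -24.89


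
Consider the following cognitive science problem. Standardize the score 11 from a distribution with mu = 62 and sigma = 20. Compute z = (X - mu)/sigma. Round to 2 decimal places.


z = (X - mu) / sigma
= (11 - 62) / 20
= -51 / 20
= -2.55


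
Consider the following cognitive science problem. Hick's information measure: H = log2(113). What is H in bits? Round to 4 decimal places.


H = log2(n)
H = log2(113)
= 6.8202


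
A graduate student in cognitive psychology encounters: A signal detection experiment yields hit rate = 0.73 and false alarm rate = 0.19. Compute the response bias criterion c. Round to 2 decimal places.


c = -0.5 * (z(HR) + z(FAR))
z(0.73) = 0.6128
z(0.19) = -0.8779
c = -0.5 * (0.6128 + -0.8779)
= -0.5 * -0.2651
= 0.13


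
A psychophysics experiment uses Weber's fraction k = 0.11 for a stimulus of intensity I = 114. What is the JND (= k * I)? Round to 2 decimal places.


JND = k * I
JND = 0.11 * 114
= 12.54


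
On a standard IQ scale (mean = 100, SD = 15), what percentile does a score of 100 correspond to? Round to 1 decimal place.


z = (IQ - mean) / SD
z = (100 - 100) / 15 = 0.0
Percentile = Phi(0.0) * 100
Phi(0.0) = 0.5
= 50.0


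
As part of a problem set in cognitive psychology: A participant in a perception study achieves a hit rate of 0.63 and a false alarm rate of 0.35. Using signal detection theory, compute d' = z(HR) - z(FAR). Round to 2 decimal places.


d' = z(HR) - z(FAR)
z(0.63) = 0.3319
z(0.35) = -0.3853
d' = 0.3319 - -0.3853
= 0.72


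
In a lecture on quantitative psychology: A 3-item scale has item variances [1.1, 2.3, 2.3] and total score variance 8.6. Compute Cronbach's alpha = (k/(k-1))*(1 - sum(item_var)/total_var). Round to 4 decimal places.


alpha = (k/(k-1)) * (1 - sum(s_i^2)/s_total^2)
sum(item variances) = 5.7
k/(k-1) = 3/2 = 1.5
1 - 5.7/8.6 = 1 - 0.662791 = 0.337209
alpha = 1.5 * 0.337209
= 0.5058


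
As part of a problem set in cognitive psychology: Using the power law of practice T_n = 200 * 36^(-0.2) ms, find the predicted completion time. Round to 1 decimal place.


T_n = 200 * 36^(-0.2)
36^(-0.2) = 0.488359
T_n = 200 * 0.488359
= 97.7 ms


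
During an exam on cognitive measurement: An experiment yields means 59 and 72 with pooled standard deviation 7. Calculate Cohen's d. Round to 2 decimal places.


Cohen's d = (M1 - M2) / S_pooled
= (59 - 72) / 7
= -13 / 7
= -1.86


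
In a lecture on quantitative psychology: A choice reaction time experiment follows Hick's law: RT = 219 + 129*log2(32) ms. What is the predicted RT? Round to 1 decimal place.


RT = 219 + 129 * log2(32)
log2(32) = 5.0
RT = 219 + 129 * 5.0
= 219 + 645.0
= 864.0 ms


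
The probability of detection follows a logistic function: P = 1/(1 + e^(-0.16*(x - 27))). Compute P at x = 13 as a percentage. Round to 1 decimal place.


P(x) = 1/(1 + e^(-0.16*(13 - 27)))
Exponent = -0.16 * -14 = 2.24
e^(2.24) = 9.393331
P = 1/(1 + 9.393331) = 0.096216
Percentage = 9.6


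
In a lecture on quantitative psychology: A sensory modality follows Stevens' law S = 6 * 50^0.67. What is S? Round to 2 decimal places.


S = 6 * 50^0.67
50^0.67 = 13.7502
S = 6 * 13.7502
= 82.50


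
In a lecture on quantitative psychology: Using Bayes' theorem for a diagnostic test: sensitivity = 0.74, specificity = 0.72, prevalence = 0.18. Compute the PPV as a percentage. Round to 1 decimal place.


PPV = (sens * prev) / (sens * prev + (1-spec) * (1-prev))
Numerator = 0.74 * 0.18 = 0.1332
P(positive and no disease) = (1 - spec) * (1 - prev) = (1 - 0.72) * (1 - 0.18) = 0.2296
Denominator = 0.1332 + 0.2296 = 0.3628
PPV = 0.1332 / 0.3628 = 0.367144
As percentage = 36.7


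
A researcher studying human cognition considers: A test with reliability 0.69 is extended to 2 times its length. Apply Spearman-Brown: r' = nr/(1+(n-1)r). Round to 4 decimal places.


r_new = n*r / (1 + (n-1)*r)
Numerator = 2 * 0.69 = 1.38
Denominator = 1 + 1 * 0.69 = 1.69
r_new = 1.38 / 1.69
= 0.8166


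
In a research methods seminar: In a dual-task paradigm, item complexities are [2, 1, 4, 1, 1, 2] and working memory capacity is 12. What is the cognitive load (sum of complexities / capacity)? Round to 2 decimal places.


Total complexity = 2 + 1 + 4 + 1 + 1 + 2 = 11
Load = total / capacity = 11 / 12
= 0.92


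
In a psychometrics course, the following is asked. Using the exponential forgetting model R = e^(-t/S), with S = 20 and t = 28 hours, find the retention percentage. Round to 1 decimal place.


R = e^(-t/S)
-t/S = -28/20 = -1.4
R = e^(-1.4) = 0.246597
Percentage = 0.246597 * 100
= 24.7


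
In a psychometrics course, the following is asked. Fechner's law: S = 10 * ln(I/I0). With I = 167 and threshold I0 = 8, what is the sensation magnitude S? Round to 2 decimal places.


S = 10 * ln(167/8)
I/I0 = 20.875
ln(20.875) = 3.0386
S = 10 * 3.0386
= 30.39


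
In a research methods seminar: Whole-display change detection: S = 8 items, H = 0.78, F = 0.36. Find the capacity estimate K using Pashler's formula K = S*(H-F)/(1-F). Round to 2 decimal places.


K = S * (H - F) / (1 - F)
H - F = 0.42
1 - F = 0.64
K = 8 * 0.42 / 0.64
= 5.25


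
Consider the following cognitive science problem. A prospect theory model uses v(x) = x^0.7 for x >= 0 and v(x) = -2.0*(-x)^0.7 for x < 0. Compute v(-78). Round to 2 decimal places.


Since x = -78 < 0, use v(x) = -lambda*(-x)^alpha
(-x) = 78
78^0.7 = 21.1089
v(-78) = -2.0 * 21.1089
= -42.22


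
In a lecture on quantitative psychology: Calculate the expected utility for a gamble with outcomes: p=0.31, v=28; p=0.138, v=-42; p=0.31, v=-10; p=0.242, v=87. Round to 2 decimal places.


EU = sum(p_i * v_i)
0.31 * 28 = 8.68
0.138 * -42 = -5.796
0.31 * -10 = -3.1
0.242 * 87 = 21.054
EU = 8.68 + -5.796 + -3.1 + 21.054
= 20.84


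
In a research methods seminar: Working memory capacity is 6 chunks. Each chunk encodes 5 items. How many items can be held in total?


Total items = chunks * items_per_chunk
= 6 * 5
= 30


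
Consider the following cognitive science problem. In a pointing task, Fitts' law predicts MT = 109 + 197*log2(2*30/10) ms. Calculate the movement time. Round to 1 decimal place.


MT = 109 + 197 * log2(2*30/10)
2D/W = 6.0
log2(6.0) = 2.585
MT = 109 + 197 * 2.585
= 618.2 ms


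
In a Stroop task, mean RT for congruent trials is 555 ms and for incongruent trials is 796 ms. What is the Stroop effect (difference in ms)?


Stroop effect = RT(incongruent) - RT(congruent)
= 796 - 555
= 241 ms


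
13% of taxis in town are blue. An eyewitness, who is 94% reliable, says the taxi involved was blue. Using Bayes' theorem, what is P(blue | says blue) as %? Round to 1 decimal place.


P(blue | says blue) = P(says blue | blue)*P(blue) / [P(says blue | blue)*P(blue) + P(says blue | not blue)*P(not blue)]
Numerator = 0.94 * 0.13 = 0.1222
False identification = 0.06 * 0.87 = 0.0522
P = 0.1222 / (0.1222 + 0.0522)
= 0.1222 / 0.1744
As percentage = 70.1


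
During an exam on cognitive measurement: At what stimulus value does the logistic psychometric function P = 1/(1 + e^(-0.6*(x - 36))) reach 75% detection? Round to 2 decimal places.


At P = 0.75: 0.75 = 1/(1 + e^(-k*(x-x0)))
Solving: e^(-k*(x-x0)) = 1/3
x = x0 + ln(3)/k
ln(3) = 1.0986
x = 36 + 1.0986/0.6
= 36 + 1.831
= 37.83


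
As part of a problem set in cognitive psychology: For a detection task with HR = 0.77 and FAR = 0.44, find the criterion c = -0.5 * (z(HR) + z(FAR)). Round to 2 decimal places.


c = -0.5 * (z(HR) + z(FAR))
z(0.77) = 0.7388
z(0.44) = -0.151
c = -0.5 * (0.7388 + -0.151)
= -0.5 * 0.5878
= -0.29


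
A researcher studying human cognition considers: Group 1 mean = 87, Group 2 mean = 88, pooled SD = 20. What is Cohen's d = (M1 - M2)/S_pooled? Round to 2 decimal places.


Cohen's d = (M1 - M2) / S_pooled
= (87 - 88) / 20
= -1 / 20
= -0.05


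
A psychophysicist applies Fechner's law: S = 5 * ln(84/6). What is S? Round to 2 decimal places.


S = 5 * ln(84/6)
I/I0 = 14.0
ln(14.0) = 2.6391
S = 5 * 2.6391
= 13.20


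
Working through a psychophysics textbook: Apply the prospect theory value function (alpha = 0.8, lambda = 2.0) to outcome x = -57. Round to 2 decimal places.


Since x = -57 < 0, use v(x) = -lambda*(-x)^alpha
(-x) = 57
57^0.8 = 25.3922
v(-57) = -2.0 * 25.3922
= -50.78


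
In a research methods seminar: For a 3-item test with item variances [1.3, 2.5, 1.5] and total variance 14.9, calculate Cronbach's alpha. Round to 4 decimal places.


alpha = (k/(k-1)) * (1 - sum(s_i^2)/s_total^2)
sum(item variances) = 5.3
k/(k-1) = 3/2 = 1.5
1 - 5.3/14.9 = 1 - 0.355705 = 0.644295
alpha = 1.5 * 0.644295
= 0.9664


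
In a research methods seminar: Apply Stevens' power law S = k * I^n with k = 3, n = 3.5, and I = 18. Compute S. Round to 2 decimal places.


S = 3 * 18^3.5
18^3.5 = 24743.0805
S = 3 * 24743.0805
= 74229.24


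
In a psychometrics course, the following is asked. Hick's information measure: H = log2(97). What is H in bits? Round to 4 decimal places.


H = log2(n)
H = log2(97)
= 6.5999


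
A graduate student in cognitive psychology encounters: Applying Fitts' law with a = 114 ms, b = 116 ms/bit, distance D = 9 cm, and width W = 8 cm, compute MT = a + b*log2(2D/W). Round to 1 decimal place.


MT = 114 + 116 * log2(2*9/8)
2D/W = 2.25
log2(2.25) = 1.1699
MT = 114 + 116 * 1.1699
= 249.7 ms


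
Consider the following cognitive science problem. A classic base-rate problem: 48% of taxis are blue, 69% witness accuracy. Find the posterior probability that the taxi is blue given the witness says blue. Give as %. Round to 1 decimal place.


P(blue | says blue) = P(says blue | blue)*P(blue) / [P(says blue | blue)*P(blue) + P(says blue | not blue)*P(not blue)]
Numerator = 0.69 * 0.48 = 0.3312
False identification = 0.31 * 0.52 = 0.1612
P = 0.3312 / (0.3312 + 0.1612)
= 0.3312 / 0.4924
As percentage = 67.3


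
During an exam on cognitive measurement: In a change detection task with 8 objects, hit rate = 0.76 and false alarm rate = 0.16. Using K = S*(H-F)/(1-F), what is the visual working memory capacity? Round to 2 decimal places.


K = S * (H - F) / (1 - F)
H - F = 0.6
1 - F = 0.84
K = 8 * 0.6 / 0.84
= 5.71


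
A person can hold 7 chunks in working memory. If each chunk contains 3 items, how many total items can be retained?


Total items = chunks * items_per_chunk
= 7 * 3
= 21


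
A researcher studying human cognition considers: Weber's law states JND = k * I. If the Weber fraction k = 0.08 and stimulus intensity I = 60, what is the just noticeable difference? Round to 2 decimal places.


JND = k * I
JND = 0.08 * 60
= 4.80


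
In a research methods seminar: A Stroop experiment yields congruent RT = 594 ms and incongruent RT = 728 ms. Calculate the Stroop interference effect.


Stroop effect = RT(incongruent) - RT(congruent)
= 728 - 594
= 134 ms


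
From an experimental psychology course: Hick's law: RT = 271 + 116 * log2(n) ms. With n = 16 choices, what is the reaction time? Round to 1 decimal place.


RT = 271 + 116 * log2(16)
log2(16) = 4.0
RT = 271 + 116 * 4.0
= 271 + 464.0
= 735.0 ms


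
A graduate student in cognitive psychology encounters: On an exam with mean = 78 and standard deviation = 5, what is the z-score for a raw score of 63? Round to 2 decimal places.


z = (X - mu) / sigma
= (63 - 78) / 5
= -15 / 5
= -3.00


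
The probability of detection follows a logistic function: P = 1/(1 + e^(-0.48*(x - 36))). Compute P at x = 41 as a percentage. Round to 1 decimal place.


P(x) = 1/(1 + e^(-0.48*(41 - 36)))
Exponent = -0.48 * 5 = -2.4
e^(-2.4) = 0.090718
P = 1/(1 + 0.090718) = 0.916827
Percentage = 91.7


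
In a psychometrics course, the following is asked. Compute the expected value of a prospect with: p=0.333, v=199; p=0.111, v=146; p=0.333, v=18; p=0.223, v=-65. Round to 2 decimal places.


EU = sum(p_i * v_i)
0.333 * 199 = 66.267
0.111 * 146 = 16.206
0.333 * 18 = 5.994
0.223 * -65 = -14.495
EU = 66.267 + 16.206 + 5.994 + -14.495
= 73.97


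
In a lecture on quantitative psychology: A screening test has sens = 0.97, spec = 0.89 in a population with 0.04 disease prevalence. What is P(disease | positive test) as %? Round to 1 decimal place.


PPV = (sens * prev) / (sens * prev + (1-spec) * (1-prev))
Numerator = 0.97 * 0.04 = 0.0388
P(positive and no disease) = (1 - spec) * (1 - prev) = (1 - 0.89) * (1 - 0.04) = 0.1056
Denominator = 0.0388 + 0.1056 = 0.1444
PPV = 0.0388 / 0.1444 = 0.268698
As percentage = 26.9


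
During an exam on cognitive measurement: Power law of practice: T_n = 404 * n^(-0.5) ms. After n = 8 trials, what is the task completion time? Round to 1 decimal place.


T_n = 404 * 8^(-0.5)
8^(-0.5) = 0.353553
T_n = 404 * 0.353553
= 142.8 ms


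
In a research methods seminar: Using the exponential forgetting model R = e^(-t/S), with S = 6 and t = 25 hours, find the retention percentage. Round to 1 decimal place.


R = e^(-t/S)
-t/S = -25/6 = -4.166667
R = e^(-4.166667) = 0.015504
Percentage = 0.015504 * 100
= 1.6


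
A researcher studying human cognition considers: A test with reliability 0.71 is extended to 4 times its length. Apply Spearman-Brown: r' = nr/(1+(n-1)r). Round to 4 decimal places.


r_new = n*r / (1 + (n-1)*r)
Numerator = 4 * 0.71 = 2.84
Denominator = 1 + 3 * 0.71 = 3.13
r_new = 2.84 / 3.13
= 0.9073


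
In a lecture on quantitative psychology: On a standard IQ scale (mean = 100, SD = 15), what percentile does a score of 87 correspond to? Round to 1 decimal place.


z = (IQ - mean) / SD
z = (87 - 100) / 15 = -0.8667
Percentile = Phi(-0.8667) * 100
Phi(-0.8667) = 0.193053
= 19.3


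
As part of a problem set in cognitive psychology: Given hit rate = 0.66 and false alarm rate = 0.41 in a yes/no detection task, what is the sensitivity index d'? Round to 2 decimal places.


d' = z(HR) - z(FAR)
z(0.66) = 0.4125
z(0.41) = -0.2275
d' = 0.4125 - -0.2275
= 0.64


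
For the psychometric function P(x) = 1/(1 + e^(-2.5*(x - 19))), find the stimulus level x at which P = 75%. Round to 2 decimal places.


At P = 0.75: 0.75 = 1/(1 + e^(-k*(x-x0)))
Solving: e^(-k*(x-x0)) = 1/3
x = x0 + ln(3)/k
ln(3) = 1.0986
x = 19 + 1.0986/2.5
= 19 + 0.4394
= 19.44


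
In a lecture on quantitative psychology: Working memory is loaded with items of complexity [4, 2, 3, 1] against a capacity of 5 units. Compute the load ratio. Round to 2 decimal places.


Total complexity = 4 + 2 + 3 + 1 = 10
Load = total / capacity = 10 / 5
= 2.00


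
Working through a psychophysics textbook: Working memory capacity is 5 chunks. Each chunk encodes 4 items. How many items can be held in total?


Total items = chunks * items_per_chunk
= 5 * 4
= 20


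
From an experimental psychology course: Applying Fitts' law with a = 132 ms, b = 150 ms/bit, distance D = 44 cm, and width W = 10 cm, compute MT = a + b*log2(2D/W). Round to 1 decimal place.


MT = 132 + 150 * log2(2*44/10)
2D/W = 8.8
log2(8.8) = 3.1375
MT = 132 + 150 * 3.1375
= 602.6 ms


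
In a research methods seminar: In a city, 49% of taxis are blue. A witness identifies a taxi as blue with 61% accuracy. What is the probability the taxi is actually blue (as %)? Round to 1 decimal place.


P(blue | says blue) = P(says blue | blue)*P(blue) / [P(says blue | blue)*P(blue) + P(says blue | not blue)*P(not blue)]
Numerator = 0.61 * 0.49 = 0.2989
False identification = 0.39 * 0.51 = 0.1989
P = 0.2989 / (0.2989 + 0.1989)
= 0.2989 / 0.4978
As percentage = 60.0


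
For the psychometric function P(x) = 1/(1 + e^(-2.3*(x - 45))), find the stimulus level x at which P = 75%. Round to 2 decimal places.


At P = 0.75: 0.75 = 1/(1 + e^(-k*(x-x0)))
Solving: e^(-k*(x-x0)) = 1/3
x = x0 + ln(3)/k
ln(3) = 1.0986
x = 45 + 1.0986/2.3
= 45 + 0.4777
= 45.48


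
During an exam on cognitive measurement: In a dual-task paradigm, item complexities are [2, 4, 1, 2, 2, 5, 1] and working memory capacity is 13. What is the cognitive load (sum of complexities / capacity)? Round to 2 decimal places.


Total complexity = 2 + 4 + 1 + 2 + 2 + 5 + 1 = 17
Load = total / capacity = 17 / 13
= 1.31


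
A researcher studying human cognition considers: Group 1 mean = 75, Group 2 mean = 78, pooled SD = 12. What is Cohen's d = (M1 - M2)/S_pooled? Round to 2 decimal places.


Cohen's d = (M1 - M2) / S_pooled
= (75 - 78) / 12
= -3 / 12
= -0.25


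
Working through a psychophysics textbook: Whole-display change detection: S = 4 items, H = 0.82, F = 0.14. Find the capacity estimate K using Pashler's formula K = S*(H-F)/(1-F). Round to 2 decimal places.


K = S * (H - F) / (1 - F)
H - F = 0.68
1 - F = 0.86
K = 4 * 0.68 / 0.86
= 3.16


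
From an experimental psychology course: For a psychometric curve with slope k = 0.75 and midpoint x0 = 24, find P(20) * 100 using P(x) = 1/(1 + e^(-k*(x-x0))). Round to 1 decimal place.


P(x) = 1/(1 + e^(-0.75*(20 - 24)))
Exponent = -0.75 * -4 = 3.0
e^(3.0) = 20.085537
P = 1/(1 + 20.085537) = 0.047426
Percentage = 4.7


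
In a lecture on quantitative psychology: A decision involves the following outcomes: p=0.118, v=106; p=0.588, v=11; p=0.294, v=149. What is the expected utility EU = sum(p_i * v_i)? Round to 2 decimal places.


EU = sum(p_i * v_i)
0.118 * 106 = 12.508
0.588 * 11 = 6.468
0.294 * 149 = 43.806
EU = 12.508 + 6.468 + 43.806
= 62.78


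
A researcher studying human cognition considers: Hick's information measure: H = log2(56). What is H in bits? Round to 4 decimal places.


H = log2(n)
H = log2(56)
= 5.8074


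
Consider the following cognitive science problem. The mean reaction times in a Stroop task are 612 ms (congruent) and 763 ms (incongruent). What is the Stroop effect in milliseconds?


Stroop effect = RT(incongruent) - RT(congruent)
= 763 - 612
= 151 ms


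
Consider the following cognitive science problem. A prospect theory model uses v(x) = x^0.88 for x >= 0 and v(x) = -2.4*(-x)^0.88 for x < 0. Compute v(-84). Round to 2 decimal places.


Since x = -84 < 0, use v(x) = -lambda*(-x)^alpha
(-x) = 84
84^0.88 = 49.3589
v(-84) = -2.4 * 49.3589
= -118.46


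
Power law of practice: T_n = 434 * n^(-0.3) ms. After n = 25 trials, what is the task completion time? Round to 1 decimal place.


T_n = 434 * 25^(-0.3)
25^(-0.3) = 0.380731
T_n = 434 * 0.380731
= 165.2 ms


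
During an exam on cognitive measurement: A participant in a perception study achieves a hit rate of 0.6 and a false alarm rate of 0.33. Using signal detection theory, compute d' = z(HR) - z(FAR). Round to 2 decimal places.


d' = z(HR) - z(FAR)
z(0.6) = 0.2533
z(0.33) = -0.4399
d' = 0.2533 - -0.4399
= 0.69
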